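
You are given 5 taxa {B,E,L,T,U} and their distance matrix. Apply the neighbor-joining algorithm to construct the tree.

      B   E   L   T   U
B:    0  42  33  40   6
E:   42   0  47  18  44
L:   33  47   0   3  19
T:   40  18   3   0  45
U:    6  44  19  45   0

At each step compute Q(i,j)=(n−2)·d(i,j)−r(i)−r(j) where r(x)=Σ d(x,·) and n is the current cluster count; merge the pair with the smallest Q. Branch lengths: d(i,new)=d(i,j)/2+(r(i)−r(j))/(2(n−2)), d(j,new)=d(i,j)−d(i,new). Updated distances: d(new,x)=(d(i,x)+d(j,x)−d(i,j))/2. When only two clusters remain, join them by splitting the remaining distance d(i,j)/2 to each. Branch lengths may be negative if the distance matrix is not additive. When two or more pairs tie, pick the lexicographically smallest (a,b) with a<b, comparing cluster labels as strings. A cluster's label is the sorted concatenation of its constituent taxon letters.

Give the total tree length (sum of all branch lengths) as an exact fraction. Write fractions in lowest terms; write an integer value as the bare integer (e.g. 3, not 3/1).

471/8

iteration 1: select B,U (d=6, Q=-217); attach at lengths (25/6, 11/6); label the merged cluster BU
  updated: d(BU,E)=40, d(BU,L)=23, d(BU,T)=79/2
iteration 2: select BU,L (d=23, Q=-259/2); attach at lengths (151/8, 33/8); label the merged cluster BLU
  updated: d(BLU,E)=32, d(BLU,T)=39/4
iteration 3: select BLU,E (d=32, Q=-239/4); attach at lengths (95/8, 161/8); label the merged cluster BELU
  updated: d(BELU,T)=-17/8
iteration 4: select BELU,T (d=-17/8); attach at lengths (-17/16, -17/16); label the merged cluster BELTU
final tree: ((((B:25/6,U:11/6):151/8,L:33/8):95/8,E:161/8):-17/16,T:-17/16)
total length: 471/8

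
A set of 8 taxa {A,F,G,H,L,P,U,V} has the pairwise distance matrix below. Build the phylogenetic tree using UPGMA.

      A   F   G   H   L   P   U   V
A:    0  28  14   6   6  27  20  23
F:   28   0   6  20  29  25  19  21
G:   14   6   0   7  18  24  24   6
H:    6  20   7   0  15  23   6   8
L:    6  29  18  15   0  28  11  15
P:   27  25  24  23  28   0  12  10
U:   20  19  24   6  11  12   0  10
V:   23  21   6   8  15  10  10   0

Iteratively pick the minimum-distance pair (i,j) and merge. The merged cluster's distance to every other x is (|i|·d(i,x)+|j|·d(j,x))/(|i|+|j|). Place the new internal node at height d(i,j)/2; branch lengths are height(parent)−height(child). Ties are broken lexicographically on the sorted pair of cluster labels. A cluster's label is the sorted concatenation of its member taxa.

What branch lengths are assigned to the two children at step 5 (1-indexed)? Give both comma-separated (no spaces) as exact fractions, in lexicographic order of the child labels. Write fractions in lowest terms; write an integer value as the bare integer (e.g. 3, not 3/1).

iteration 1: select A,H (d=6); attach at lengths (3, 3); label the merged cluster AH
  updated: d(AH,F)=24, d(AH,G)=21/2, d(AH,L)=21/2, d(AH,P)=25, d(AH,U)=13, d(AH,V)=31/2
iteration 2: select F,G (d=6); attach at lengths (3, 3); label the merged cluster FG
  updated: d(AH,FG)=69/4, d(FG,L)=47/2, d(FG,P)=49/2, d(FG,U)=43/2, d(FG,V)=27/2
iteration 3: select P,V (d=10); attach at lengths (5, 5); label the merged cluster PV
  updated: d(AH,PV)=81/4, d(FG,PV)=19, d(L,PV)=43/2, d(PV,U)=11
iteration 4: select AH,L (d=21/2); attach at lengths (9/4, 21/4); label the merged cluster AHL
  updated: d(AHL,FG)=58/3, d(AHL,PV)=62/3, d(AHL,U)=37/3
iteration 5: select PV,U (d=11); attach at lengths (1/2, 11/2); label the merged cluster PUV
  updated: d(AHL,PUV)=161/9, d(FG,PUV)=119/6
iteration 6: select AHL,PUV (d=161/9); attach at lengths (133/36, 31/9); label the merged cluster AHLPUV
  updated: d(AHLPUV,FG)=235/12
iteration 7: select AHLPUV,FG (d=235/12); attach at lengths (61/72, 163/24); label the merged cluster AFGHLPUV
final tree: ((((A:3,H:3):9/4,L:21/4):133/36,((P:5,V:5):1/2,U:11/2):31/9):61/72,(F:3,G:3):163/24)
total length: 905/18

1/2,11/2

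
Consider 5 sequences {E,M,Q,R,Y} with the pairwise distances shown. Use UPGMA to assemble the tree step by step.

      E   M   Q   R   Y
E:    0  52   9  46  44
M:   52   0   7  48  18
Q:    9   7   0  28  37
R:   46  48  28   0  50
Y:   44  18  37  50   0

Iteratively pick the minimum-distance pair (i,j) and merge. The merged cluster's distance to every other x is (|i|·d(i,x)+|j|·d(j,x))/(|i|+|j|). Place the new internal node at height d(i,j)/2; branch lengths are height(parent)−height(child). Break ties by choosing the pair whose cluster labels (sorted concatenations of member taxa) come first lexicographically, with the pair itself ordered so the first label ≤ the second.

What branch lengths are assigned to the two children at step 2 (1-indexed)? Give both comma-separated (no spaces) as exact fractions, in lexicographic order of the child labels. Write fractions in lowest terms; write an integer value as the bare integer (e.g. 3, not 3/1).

iteration 1: select M,Q (d=7); attach at lengths (7/2, 7/2); label the merged cluster MQ
  updated: d(E,MQ)=61/2, d(MQ,R)=38, d(MQ,Y)=55/2
iteration 2: select MQ,Y (d=55/2); attach at lengths (41/4, 55/4); label the merged cluster MQY
  updated: d(E,MQY)=35, d(MQY,R)=42
iteration 3: select E,MQY (d=35); attach at lengths (35/2, 15/4); label the merged cluster EMQY
  updated: d(EMQY,R)=43
iteration 4: select EMQY,R (d=43); attach at lengths (4, 43/2); label the merged cluster EMQRY
final tree: ((E:35/2,((M:7/2,Q:7/2):41/4,Y:55/4):15/4):4,R:43/2)
total length: 311/4

41/4,55/4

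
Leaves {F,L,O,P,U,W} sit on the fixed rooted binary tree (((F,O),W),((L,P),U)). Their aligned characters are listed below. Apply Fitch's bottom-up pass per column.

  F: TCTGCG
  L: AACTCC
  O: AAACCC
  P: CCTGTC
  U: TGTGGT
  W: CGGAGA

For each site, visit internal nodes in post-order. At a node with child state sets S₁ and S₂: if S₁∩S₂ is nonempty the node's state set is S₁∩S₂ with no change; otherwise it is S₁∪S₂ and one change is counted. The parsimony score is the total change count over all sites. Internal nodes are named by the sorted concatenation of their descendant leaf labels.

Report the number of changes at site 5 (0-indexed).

FO@0: {T} ∪ {A} = {A,T} (union, +1)
FOW@0: {A,T} ∪ {C} = {A,C,T} (union, +1)
LP@0: {A} ∪ {C} = {A,C} (union, +1)
LPU@0: {A,C} ∪ {T} = {A,C,T} (union, +1)
FLOPUW@0: {A,C,T} ∩ {A,C,T} = {A,C,T} (intersection, +0)
FO@1: {C} ∪ {A} = {A,C} (union, +1)
FOW@1: {A,C} ∪ {G} = {A,C,G} (union, +1)
LP@1: {A} ∪ {C} = {A,C} (union, +1)
LPU@1: {A,C} ∪ {G} = {A,C,G} (union, +1)
FLOPUW@1: {A,C,G} ∩ {A,C,G} = {A,C,G} (intersection, +0)
FO@2: {T} ∪ {A} = {A,T} (union, +1)
FOW@2: {A,T} ∪ {G} = {A,G,T} (union, +1)
LP@2: {C} ∪ {T} = {C,T} (union, +1)
LPU@2: {C,T} ∩ {T} = {T} (intersection, +0)
FLOPUW@2: {A,G,T} ∩ {T} = {T} (intersection, +0)
FO@3: {G} ∪ {C} = {C,G} (union, +1)
FOW@3: {C,G} ∪ {A} = {A,C,G} (union, +1)
LP@3: {T} ∪ {G} = {G,T} (union, +1)
LPU@3: {G,T} ∩ {G} = {G} (intersection, +0)
FLOPUW@3: {A,C,G} ∩ {G} = {G} (intersection, +0)
FO@4: {C} ∩ {C} = {C} (intersection, +0)
FOW@4: {C} ∪ {G} = {C,G} (union, +1)
LP@4: {C} ∪ {T} = {C,T} (union, +1)
LPU@4: {C,T} ∪ {G} = {C,G,T} (union, +1)
FLOPUW@4: {C,G} ∩ {C,G,T} = {C,G} (intersection, +0)
FO@5: {G} ∪ {C} = {C,G} (union, +1)
FOW@5: {C,G} ∪ {A} = {A,C,G} (union, +1)
LP@5: {C} ∩ {C} = {C} (intersection, +0)
LPU@5: {C} ∪ {T} = {C,T} (union, +1)
FLOPUW@5: {A,C,G} ∩ {C,T} = {C} (intersection, +0)
per-site changes: [4, 4, 3, 3, 3, 3]; total = 20

3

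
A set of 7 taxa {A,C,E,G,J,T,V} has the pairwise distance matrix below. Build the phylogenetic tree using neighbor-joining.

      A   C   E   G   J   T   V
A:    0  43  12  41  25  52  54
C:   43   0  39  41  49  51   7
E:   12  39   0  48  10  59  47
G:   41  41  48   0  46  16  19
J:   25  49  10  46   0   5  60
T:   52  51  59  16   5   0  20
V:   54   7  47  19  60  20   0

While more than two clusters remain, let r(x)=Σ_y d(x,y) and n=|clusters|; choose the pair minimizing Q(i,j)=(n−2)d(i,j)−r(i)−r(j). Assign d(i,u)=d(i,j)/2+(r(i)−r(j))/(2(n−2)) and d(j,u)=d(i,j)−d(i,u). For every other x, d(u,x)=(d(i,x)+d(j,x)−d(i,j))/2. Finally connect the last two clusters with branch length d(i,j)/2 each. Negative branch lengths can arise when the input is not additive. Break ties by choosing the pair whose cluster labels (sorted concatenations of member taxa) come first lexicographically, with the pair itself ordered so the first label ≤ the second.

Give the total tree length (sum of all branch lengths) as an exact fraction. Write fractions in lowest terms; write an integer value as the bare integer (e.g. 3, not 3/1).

2723/32

1. join C+V (d=7, Q=-402) ⇒ CV; edges |C|=29/5, |V|=6/5
  updated: d(A,CV)=45, d(CV,E)=79/2, d(CV,G)=53/2, d(CV,J)=51, d(CV,T)=32
2. join A+E (d=12, Q=-591/2) ⇒ AE; edges |A|=109/16, |E|=83/16
  updated: d(AE,CV)=145/4, d(AE,G)=77/2, d(AE,J)=23/2, d(AE,T)=99/2
3. join AE+J (d=23/2, Q=-859/4) ⇒ AEJ; edges |AE|=227/24, |J|=49/24
  updated: d(AEJ,CV)=303/8, d(AEJ,G)=73/2, d(AEJ,T)=43/2
4. join AEJ+T (d=43/2, Q=-979/8) ⇒ AEJT; edges |AEJ|=555/32, |T|=133/32
  updated: d(AEJT,CV)=387/16, d(AEJT,G)=31/2
5. join AEJT+CV (d=387/16, Q=-1059/16) ⇒ ACEJTV; edges |AEJT|=211/32, |CV|=563/32
  updated: d(ACEJTV,G)=285/32
6. join ACEJTV+G (d=285/32) ⇒ ACEGJTV; edges |ACEJTV|=285/64, |G|=285/64
final tree: (((((A:109/16,E:83/16):227/24,J:49/24):555/32,T:133/32):211/32,(C:29/5,V:6/5):563/32):285/64,G:285/64)
total length: 2723/32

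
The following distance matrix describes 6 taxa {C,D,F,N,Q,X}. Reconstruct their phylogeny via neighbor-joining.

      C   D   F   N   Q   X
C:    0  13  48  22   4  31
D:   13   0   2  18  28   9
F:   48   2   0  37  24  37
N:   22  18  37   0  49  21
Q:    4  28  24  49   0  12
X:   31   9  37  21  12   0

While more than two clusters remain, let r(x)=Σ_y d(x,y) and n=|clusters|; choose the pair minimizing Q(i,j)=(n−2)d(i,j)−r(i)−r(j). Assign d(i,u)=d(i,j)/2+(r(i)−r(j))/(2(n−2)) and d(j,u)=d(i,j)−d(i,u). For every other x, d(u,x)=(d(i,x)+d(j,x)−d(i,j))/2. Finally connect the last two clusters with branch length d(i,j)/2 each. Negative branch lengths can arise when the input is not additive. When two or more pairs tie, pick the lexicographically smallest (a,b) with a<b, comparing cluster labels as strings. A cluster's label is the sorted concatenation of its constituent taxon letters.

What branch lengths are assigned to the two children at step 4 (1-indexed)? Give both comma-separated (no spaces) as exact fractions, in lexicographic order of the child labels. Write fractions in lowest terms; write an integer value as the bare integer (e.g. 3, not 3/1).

39/16,183/16

iteration 1: select C,Q (d=4, Q=-219); attach at lengths (17/8, 15/8); label the merged cluster CQ
  updated: d(CQ,D)=37/2, d(CQ,F)=34, d(CQ,N)=67/2, d(CQ,X)=39/2
iteration 2: select D,F (d=2, Q=-303/2); attach at lengths (-113/12, 137/12); label the merged cluster DF
  updated: d(CQ,DF)=101/4, d(DF,N)=53/2, d(DF,X)=22
iteration 3: select CQ,X (d=39/2, Q=-407/4); attach at lengths (219/16, 93/16); label the merged cluster CQX
  updated: d(CQX,DF)=111/8, d(CQX,N)=35/2
iteration 4: select CQX,DF (d=111/8, Q=-463/8); attach at lengths (39/16, 183/16); label the merged cluster CDFQX
  updated: d(CDFQX,N)=241/16
iteration 5: select CDFQX,N (d=241/16); attach at lengths (241/32, 241/32); label the merged cluster CDFNQX
final tree: ((((C:17/8,Q:15/8):219/16,X:93/16):39/16,(D:-113/12,F:137/12):183/16):241/32,N:241/32)
total length: 871/16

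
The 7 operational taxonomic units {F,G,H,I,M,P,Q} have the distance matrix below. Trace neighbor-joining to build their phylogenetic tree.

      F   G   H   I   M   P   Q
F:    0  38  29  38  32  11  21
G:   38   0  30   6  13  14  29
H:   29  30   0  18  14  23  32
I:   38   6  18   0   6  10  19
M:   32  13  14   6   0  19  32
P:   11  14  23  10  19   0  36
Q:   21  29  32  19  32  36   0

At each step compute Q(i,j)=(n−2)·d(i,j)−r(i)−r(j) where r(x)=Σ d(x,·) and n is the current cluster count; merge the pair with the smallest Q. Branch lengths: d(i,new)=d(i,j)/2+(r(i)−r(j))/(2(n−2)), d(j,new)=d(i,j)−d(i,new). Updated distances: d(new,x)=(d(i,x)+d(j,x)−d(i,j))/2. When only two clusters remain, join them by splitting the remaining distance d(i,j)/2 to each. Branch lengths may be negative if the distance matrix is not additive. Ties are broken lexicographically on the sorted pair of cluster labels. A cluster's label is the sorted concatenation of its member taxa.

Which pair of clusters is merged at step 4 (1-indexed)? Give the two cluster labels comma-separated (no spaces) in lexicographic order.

1. join F+Q (d=21, Q=-233) ⇒ FQ; edges |F|=21/2, |Q|=21/2
  updated: d(FQ,G)=23, d(FQ,H)=20, d(FQ,I)=18, d(FQ,M)=43/2, d(FQ,P)=13
2. join FQ+P (d=13, Q=-245/2) ⇒ FPQ; edges |FQ|=137/16, |P|=71/16
  updated: d(FPQ,G)=12, d(FPQ,H)=15, d(FPQ,I)=15/2, d(FPQ,M)=55/4
3. join H+M (d=14, Q=-327/4) ⇒ HM; edges |H|=289/24, |M|=47/24
  updated: d(FPQ,HM)=59/8, d(G,HM)=29/2, d(HM,I)=5
4. join FPQ+HM (d=59/8, Q=-39) ⇒ FHMPQ; edges |FPQ|=59/16, |HM|=59/16
  updated: d(FHMPQ,G)=153/16, d(FHMPQ,I)=41/16
5. join FHMPQ+G (d=153/16, Q=-145/8) ⇒ FGHMPQ; edges |FHMPQ|=49/16, |G|=13/2
  updated: d(FGHMPQ,I)=-1/2
6. join FGHMPQ+I (d=-1/2) ⇒ FGHIMPQ; edges |FGHMPQ|=-1/4, |I|=-1/4
final tree: (((((F:21/2,Q:21/2):137/16,P:71/16):59/16,(H:289/24,M:47/24):59/16):49/16,G:13/2):-1/4,I:-1/4)
total length: 1031/16

FPQ,HM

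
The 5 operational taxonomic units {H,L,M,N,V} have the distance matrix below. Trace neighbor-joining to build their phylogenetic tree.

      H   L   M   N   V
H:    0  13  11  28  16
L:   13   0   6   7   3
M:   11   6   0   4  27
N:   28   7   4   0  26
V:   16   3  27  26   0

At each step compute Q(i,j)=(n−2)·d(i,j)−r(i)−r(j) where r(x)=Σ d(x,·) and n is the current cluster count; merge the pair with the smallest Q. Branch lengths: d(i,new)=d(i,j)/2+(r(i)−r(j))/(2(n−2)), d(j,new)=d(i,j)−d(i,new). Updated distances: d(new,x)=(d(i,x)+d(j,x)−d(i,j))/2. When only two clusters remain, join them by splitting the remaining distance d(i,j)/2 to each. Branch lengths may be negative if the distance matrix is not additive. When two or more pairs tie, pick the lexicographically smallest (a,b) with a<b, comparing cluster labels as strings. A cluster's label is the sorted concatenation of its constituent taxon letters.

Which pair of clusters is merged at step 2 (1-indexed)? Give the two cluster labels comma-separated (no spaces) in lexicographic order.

H,MN

1. join M+N (d=4, Q=-101) ⇒ MN; edges |M|=-5/6, |N|=29/6
  updated: d(H,MN)=35/2, d(L,MN)=9/2, d(MN,V)=49/2
2. join H+MN (d=35/2, Q=-58) ⇒ HMN; edges |H|=35/4, |MN|=35/4
  updated: d(HMN,L)=0, d(HMN,V)=23/2
3. join HMN+L (d=0, Q=-29/2) ⇒ HLMN; edges |HMN|=17/4, |L|=-17/4
  updated: d(HLMN,V)=29/4
4. join HLMN+V (d=29/4) ⇒ HLMNV; edges |HLMN|=29/8, |V|=29/8
final tree: (((H:35/4,(M:-5/6,N:29/6):35/4):17/4,L:-17/4):29/8,V:29/8)
total length: 115/4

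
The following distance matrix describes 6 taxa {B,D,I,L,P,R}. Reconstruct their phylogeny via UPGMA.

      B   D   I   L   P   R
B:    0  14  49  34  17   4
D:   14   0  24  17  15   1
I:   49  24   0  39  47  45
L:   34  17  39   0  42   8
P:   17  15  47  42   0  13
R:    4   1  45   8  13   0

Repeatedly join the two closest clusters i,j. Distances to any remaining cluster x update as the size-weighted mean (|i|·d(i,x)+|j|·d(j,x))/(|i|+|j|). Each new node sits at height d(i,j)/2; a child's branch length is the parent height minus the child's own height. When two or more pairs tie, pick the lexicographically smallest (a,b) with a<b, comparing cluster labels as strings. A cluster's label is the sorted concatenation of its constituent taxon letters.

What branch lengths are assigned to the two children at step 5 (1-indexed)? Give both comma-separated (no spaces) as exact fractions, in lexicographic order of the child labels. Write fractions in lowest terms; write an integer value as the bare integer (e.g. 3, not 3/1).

311/40,102/5

iteration 1: select D,R (d=1); attach at lengths (1/2, 1/2); label the merged cluster DR
  updated: d(B,DR)=9, d(DR,I)=69/2, d(DR,L)=25/2, d(DR,P)=14
iteration 2: select B,DR (d=9); attach at lengths (9/2, 4); label the merged cluster BDR
  updated: d(BDR,I)=118/3, d(BDR,L)=59/3, d(BDR,P)=15
iteration 3: select BDR,P (d=15); attach at lengths (3, 15/2); label the merged cluster BDPR
  updated: d(BDPR,I)=165/4, d(BDPR,L)=101/4
iteration 4: select BDPR,L (d=101/4); attach at lengths (41/8, 101/8); label the merged cluster BDLPR
  updated: d(BDLPR,I)=204/5
iteration 5: select BDLPR,I (d=204/5); attach at lengths (311/40, 102/5); label the merged cluster BDILPR
final tree: ((((B:9/2,(D:1/2,R:1/2):4):3,P:15/2):41/8,L:101/8):311/40,I:102/5)
total length: 2637/40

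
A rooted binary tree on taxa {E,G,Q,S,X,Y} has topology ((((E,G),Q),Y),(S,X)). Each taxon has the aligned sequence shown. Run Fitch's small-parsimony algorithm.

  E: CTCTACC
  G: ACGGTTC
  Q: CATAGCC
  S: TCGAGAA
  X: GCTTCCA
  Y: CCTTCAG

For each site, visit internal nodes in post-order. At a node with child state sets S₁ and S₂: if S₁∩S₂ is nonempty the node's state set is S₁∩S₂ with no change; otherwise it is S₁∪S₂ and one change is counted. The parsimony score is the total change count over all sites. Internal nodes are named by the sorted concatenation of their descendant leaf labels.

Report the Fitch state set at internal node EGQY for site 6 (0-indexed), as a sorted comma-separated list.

C,G

EG@0: {C} ∪ {A} = {A,C} (union, +1)
EGQ@0: {A,C} ∩ {C} = {C} (intersection, +0)
EGQY@0: {C} ∩ {C} = {C} (intersection, +0)
SX@0: {T} ∪ {G} = {G,T} (union, +1)
EGQSXY@0: {C} ∪ {G,T} = {C,G,T} (union, +1)
EG@1: {T} ∪ {C} = {C,T} (union, +1)
EGQ@1: {C,T} ∪ {A} = {A,C,T} (union, +1)
EGQY@1: {A,C,T} ∩ {C} = {C} (intersection, +0)
SX@1: {C} ∩ {C} = {C} (intersection, +0)
EGQSXY@1: {C} ∩ {C} = {C} (intersection, +0)
EG@2: {C} ∪ {G} = {C,G} (union, +1)
EGQ@2: {C,G} ∪ {T} = {C,G,T} (union, +1)
EGQY@2: {C,G,T} ∩ {T} = {T} (intersection, +0)
SX@2: {G} ∪ {T} = {G,T} (union, +1)
EGQSXY@2: {T} ∩ {G,T} = {T} (intersection, +0)
EG@3: {T} ∪ {G} = {G,T} (union, +1)
EGQ@3: {G,T} ∪ {A} = {A,G,T} (union, +1)
EGQY@3: {A,G,T} ∩ {T} = {T} (intersection, +0)
SX@3: {A} ∪ {T} = {A,T} (union, +1)
EGQSXY@3: {T} ∩ {A,T} = {T} (intersection, +0)
EG@4: {A} ∪ {T} = {A,T} (union, +1)
EGQ@4: {A,T} ∪ {G} = {A,G,T} (union, +1)
EGQY@4: {A,G,T} ∪ {C} = {A,C,G,T} (union, +1)
SX@4: {G} ∪ {C} = {C,G} (union, +1)
EGQSXY@4: {A,C,G,T} ∩ {C,G} = {C,G} (intersection, +0)
EG@5: {C} ∪ {T} = {C,T} (union, +1)
EGQ@5: {C,T} ∩ {C} = {C} (intersection, +0)
EGQY@5: {C} ∪ {A} = {A,C} (union, +1)
SX@5: {A} ∪ {C} = {A,C} (union, +1)
EGQSXY@5: {A,C} ∩ {A,C} = {A,C} (intersection, +0)
EG@6: {C} ∩ {C} = {C} (intersection, +0)
EGQ@6: {C} ∩ {C} = {C} (intersection, +0)
EGQY@6: {C} ∪ {G} = {C,G} (union, +1)
SX@6: {A} ∩ {A} = {A} (intersection, +0)
EGQSXY@6: {C,G} ∪ {A} = {A,C,G} (union, +1)
per-site changes: [3, 2, 3, 3, 4, 3, 2]; total = 20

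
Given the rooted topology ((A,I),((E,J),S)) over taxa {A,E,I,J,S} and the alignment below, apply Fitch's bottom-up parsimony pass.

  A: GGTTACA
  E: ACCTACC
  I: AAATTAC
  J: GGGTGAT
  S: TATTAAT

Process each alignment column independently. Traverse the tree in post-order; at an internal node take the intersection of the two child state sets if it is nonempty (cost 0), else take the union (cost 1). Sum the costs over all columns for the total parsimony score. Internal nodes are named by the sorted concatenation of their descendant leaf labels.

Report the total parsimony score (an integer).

[col 0] AI: children A:{G}, I:{A} ∪→ {A,G}; cost 1
[col 0] EJ: children E:{A}, J:{G} ∪→ {A,G}; cost 1
[col 0] EJS: children EJ:{A,G}, S:{T} ∪→ {A,G,T}; cost 1
[col 0] AEIJS: children AI:{A,G}, EJS:{A,G,T} ∩→ {A,G}; cost 0
[col 1] AI: children A:{G}, I:{A} ∪→ {A,G}; cost 1
[col 1] EJ: children E:{C}, J:{G} ∪→ {C,G}; cost 1
[col 1] EJS: children EJ:{C,G}, S:{A} ∪→ {A,C,G}; cost 1
[col 1] AEIJS: children AI:{A,G}, EJS:{A,C,G} ∩→ {A,G}; cost 0
[col 2] AI: children A:{T}, I:{A} ∪→ {A,T}; cost 1
[col 2] EJ: children E:{C}, J:{G} ∪→ {C,G}; cost 1
[col 2] EJS: children EJ:{C,G}, S:{T} ∪→ {C,G,T}; cost 1
[col 2] AEIJS: children AI:{A,T}, EJS:{C,G,T} ∩→ {T}; cost 0
[col 3] AI: children A:{T}, I:{T} ∩→ {T}; cost 0
[col 3] EJ: children E:{T}, J:{T} ∩→ {T}; cost 0
[col 3] EJS: children EJ:{T}, S:{T} ∩→ {T}; cost 0
[col 3] AEIJS: children AI:{T}, EJS:{T} ∩→ {T}; cost 0
[col 4] AI: children A:{A}, I:{T} ∪→ {A,T}; cost 1
[col 4] EJ: children E:{A}, J:{G} ∪→ {A,G}; cost 1
[col 4] EJS: children EJ:{A,G}, S:{A} ∩→ {A}; cost 0
[col 4] AEIJS: children AI:{A,T}, EJS:{A} ∩→ {A}; cost 0
[col 5] AI: children A:{C}, I:{A} ∪→ {A,C}; cost 1
[col 5] EJ: children E:{C}, J:{A} ∪→ {A,C}; cost 1
[col 5] EJS: children EJ:{A,C}, S:{A} ∩→ {A}; cost 0
[col 5] AEIJS: children AI:{A,C}, EJS:{A} ∩→ {A}; cost 0
[col 6] AI: children A:{A}, I:{C} ∪→ {A,C}; cost 1
[col 6] EJ: children E:{C}, J:{T} ∪→ {C,T}; cost 1
[col 6] EJS: children EJ:{C,T}, S:{T} ∩→ {T}; cost 0
[col 6] AEIJS: children AI:{A,C}, EJS:{T} ∪→ {A,C,T}; cost 1
per-site changes: [3, 3, 3, 0, 2, 2, 3]; total = 16

16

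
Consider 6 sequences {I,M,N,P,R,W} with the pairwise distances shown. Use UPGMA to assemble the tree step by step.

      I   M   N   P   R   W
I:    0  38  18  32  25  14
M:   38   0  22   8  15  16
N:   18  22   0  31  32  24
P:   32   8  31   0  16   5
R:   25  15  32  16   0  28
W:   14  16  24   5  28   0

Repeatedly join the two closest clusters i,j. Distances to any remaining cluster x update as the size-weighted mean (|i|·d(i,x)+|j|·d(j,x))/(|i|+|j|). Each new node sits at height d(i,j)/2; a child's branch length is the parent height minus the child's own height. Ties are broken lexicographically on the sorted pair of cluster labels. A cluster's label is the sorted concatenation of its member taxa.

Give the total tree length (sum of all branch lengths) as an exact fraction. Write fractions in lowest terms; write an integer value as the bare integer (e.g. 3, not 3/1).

655/12

step 1: merge (P,W) at d=5; branch lengths P→5/2, W→5/2; new cluster PW
  updated: d(I,PW)=23, d(M,PW)=12, d(N,PW)=55/2, d(PW,R)=22
step 2: merge (M,PW) at d=12; branch lengths M→6, PW→7/2; new cluster MPW
  updated: d(I,MPW)=28, d(MPW,N)=77/3, d(MPW,R)=59/3
step 3: merge (I,N) at d=18; branch lengths I→9, N→9; new cluster IN
  updated: d(IN,MPW)=161/6, d(IN,R)=57/2
step 4: merge (MPW,R) at d=59/3; branch lengths MPW→23/6, R→59/6; new cluster MPRW
  updated: d(IN,MPRW)=109/4
step 5: merge (IN,MPRW) at d=109/4; branch lengths IN→37/8, MPRW→91/24; new cluster IMNPRW
final tree: ((I:9,N:9):37/8,((M:6,(P:5/2,W:5/2):7/2):23/6,R:59/6):91/24)
total length: 655/12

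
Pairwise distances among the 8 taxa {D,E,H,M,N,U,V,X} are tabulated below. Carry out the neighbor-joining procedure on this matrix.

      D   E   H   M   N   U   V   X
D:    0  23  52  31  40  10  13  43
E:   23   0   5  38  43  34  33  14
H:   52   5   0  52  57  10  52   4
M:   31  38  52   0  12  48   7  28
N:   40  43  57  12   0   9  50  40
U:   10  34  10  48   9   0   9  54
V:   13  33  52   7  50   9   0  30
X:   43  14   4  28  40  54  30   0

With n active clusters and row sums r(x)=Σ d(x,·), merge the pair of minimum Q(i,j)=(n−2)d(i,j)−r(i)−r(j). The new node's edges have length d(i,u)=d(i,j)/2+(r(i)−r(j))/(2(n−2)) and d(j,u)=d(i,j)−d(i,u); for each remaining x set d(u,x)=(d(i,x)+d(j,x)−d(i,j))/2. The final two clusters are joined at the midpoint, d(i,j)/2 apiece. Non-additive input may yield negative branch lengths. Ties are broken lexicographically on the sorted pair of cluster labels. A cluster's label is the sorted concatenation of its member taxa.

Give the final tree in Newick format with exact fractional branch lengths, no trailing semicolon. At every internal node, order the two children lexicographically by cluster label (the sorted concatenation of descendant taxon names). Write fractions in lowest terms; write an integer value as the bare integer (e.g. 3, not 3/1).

(((D:229/32,U:91/32):21/32,((E:19/20,(H:43/12,X:5/12):131/20):297/16,(M:113/32,N:271/32):209/16):199/32):171/64,V:171/64)

iteration 1: select H,X (d=4, Q=-421); attach at lengths (43/12, 5/12); label the merged cluster HX
  updated: d(D,HX)=91/2, d(E,HX)=15/2, d(HX,M)=38, d(HX,N)=93/2, d(HX,U)=30, d(HX,V)=39
iteration 2: select E,HX (d=15/2, Q=-695/2); attach at lengths (19/20, 131/20); label the merged cluster EHX
  updated: d(D,EHX)=61/2, d(EHX,M)=137/4, d(EHX,N)=41, d(EHX,U)=113/4, d(EHX,V)=129/4
iteration 3: select M,N (d=12, Q=-945/4); attach at lengths (113/32, 271/32); label the merged cluster MN
  updated: d(D,MN)=59/2, d(EHX,MN)=253/8, d(MN,U)=45/2, d(MN,V)=45/2
iteration 4: select EHX,MN (d=253/8, Q=-1071/8); attach at lengths (297/16, 209/16); label the merged cluster EHMNX
  updated: d(D,EHMNX)=227/16, d(EHMNX,U)=153/16, d(EHMNX,V)=185/16
iteration 5: select D,U (d=10, Q=-183/4); attach at lengths (229/32, 91/32); label the merged cluster DU
  updated: d(DU,EHMNX)=55/8, d(DU,V)=6
iteration 6: select DU,EHMNX (d=55/8, Q=-391/16); attach at lengths (21/32, 199/32); label the merged cluster DEHMNUX
  updated: d(DEHMNUX,V)=171/32
iteration 7: select DEHMNUX,V (d=171/32); attach at lengths (171/64, 171/64); label the merged cluster DEHMNUVX
final tree: (((D:229/32,U:91/32):21/32,((E:19/20,(H:43/12,X:5/12):131/20):297/16,(M:113/32,N:271/32):209/16):199/32):171/64,V:171/64)
total length: 2475/32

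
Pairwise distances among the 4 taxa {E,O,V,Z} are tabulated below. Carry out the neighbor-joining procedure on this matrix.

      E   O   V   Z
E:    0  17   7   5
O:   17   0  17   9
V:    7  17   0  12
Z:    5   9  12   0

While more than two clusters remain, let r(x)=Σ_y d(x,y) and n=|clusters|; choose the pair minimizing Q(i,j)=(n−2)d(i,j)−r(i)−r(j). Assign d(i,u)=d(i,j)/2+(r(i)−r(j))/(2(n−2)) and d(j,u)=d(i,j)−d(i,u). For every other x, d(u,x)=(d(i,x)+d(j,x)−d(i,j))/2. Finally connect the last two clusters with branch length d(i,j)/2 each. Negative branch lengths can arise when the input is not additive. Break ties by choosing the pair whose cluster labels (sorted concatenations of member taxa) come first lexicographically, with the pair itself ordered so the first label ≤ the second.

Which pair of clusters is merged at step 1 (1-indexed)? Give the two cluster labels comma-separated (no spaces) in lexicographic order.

1. join E+V (d=7, Q=-51) ⇒ EV; edges |E|=7/4, |V|=21/4
  updated: d(EV,O)=27/2, d(EV,Z)=5
2. join EV+O (d=27/2, Q=-55/2) ⇒ EOV; edges |EV|=19/4, |O|=35/4
  updated: d(EOV,Z)=1/4
3. join EOV+Z (d=1/4) ⇒ EOVZ; edges |EOV|=1/8, |Z|=1/8
final tree: (((E:7/4,V:21/4):19/4,O:35/4):1/8,Z:1/8)
total length: 83/4

E,V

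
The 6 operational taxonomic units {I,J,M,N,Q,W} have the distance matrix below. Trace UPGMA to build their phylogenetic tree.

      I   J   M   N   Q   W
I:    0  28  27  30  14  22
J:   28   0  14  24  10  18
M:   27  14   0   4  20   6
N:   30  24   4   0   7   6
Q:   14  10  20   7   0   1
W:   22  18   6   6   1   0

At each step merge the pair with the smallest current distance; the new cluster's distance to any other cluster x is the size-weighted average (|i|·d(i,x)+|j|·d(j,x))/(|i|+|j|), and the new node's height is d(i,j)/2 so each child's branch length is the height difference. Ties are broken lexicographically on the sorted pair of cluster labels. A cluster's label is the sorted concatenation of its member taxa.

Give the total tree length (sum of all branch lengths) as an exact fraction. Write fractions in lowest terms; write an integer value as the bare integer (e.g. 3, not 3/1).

1. join Q+W (d=1) ⇒ QW; edges |Q|=1/2, |W|=1/2
  updated: d(I,QW)=18, d(J,QW)=14, d(M,QW)=13, d(N,QW)=13/2
2. join M+N (d=4) ⇒ MN; edges |M|=2, |N|=2
  updated: d(I,MN)=57/2, d(J,MN)=19, d(MN,QW)=39/4
3. join MN+QW (d=39/4) ⇒ MNQW; edges |MN|=23/8, |QW|=35/8
  updated: d(I,MNQW)=93/4, d(J,MNQW)=33/2
4. join J+MNQW (d=33/2) ⇒ JMNQW; edges |J|=33/4, |MNQW|=27/8
  updated: d(I,JMNQW)=121/5
5. join I+JMNQW (d=121/5) ⇒ IJMNQW; edges |I|=121/10, |JMNQW|=77/20
final tree: (I:121/10,(J:33/4,((M:2,N:2):23/8,(Q:1/2,W:1/2):35/8):27/8):77/20)
total length: 1593/40

1593/40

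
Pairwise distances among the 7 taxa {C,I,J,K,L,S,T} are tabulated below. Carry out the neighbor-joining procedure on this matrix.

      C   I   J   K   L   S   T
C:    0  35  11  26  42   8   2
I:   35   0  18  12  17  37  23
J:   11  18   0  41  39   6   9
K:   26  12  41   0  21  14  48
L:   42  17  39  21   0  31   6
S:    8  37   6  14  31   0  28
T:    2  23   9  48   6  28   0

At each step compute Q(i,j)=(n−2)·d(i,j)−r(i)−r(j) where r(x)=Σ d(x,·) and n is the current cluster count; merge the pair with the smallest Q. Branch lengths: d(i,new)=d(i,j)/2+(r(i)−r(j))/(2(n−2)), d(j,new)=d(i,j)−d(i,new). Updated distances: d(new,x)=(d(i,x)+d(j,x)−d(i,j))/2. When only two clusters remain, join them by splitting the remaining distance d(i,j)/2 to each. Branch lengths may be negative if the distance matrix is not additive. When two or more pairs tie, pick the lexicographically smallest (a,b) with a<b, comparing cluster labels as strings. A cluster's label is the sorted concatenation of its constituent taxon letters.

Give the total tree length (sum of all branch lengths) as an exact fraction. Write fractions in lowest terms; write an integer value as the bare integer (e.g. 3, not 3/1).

1. join I+K (d=12, Q=-244) ⇒ IK; edges |I|=4, |K|=8
  updated: d(C,IK)=49/2, d(IK,J)=47/2, d(IK,L)=13, d(IK,S)=39/2, d(IK,T)=59/2
2. join IK+L (d=13, Q=-189) ⇒ IKL; edges |IK|=31/8, |L|=73/8
  updated: d(C,IKL)=107/4, d(IKL,J)=99/4, d(IKL,S)=75/4, d(IKL,T)=45/4
3. join IKL+T (d=45/4, Q=-98) ⇒ IKLT; edges |IKL|=65/6, |T|=5/12
  updated: d(C,IKLT)=35/4, d(IKLT,J)=45/4, d(IKLT,S)=71/4
4. join C+IKLT (d=35/4, Q=-48) ⇒ CIKLT; edges |C|=15/8, |IKLT|=55/8
  updated: d(CIKLT,J)=27/4, d(CIKLT,S)=17/2
5. join CIKLT+J (d=27/4, Q=-85/4) ⇒ CIJKLT; edges |CIKLT|=37/8, |J|=17/8
  updated: d(CIJKLT,S)=31/8
6. join CIJKLT+S (d=31/8) ⇒ CIJKLST; edges |CIJKLT|=31/16, |S|=31/16
final tree: (((C:15/8,(((I:4,K:8):31/8,L:73/8):65/6,T:5/12):55/8):37/8,J:17/8):31/16,S:31/16)
total length: 445/8

445/8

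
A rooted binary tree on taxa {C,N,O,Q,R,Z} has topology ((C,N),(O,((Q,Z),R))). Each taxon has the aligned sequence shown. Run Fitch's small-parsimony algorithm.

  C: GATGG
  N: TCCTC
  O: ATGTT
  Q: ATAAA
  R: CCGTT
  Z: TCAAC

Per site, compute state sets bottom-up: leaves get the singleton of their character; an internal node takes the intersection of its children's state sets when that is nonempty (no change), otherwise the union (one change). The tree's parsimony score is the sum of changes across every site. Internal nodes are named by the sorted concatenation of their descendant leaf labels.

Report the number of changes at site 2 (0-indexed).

3

[col 0] CN: children C:{G}, N:{T} ∪→ {G,T}; cost 1
[col 0] QZ: children Q:{A}, Z:{T} ∪→ {A,T}; cost 1
[col 0] QRZ: children QZ:{A,T}, R:{C} ∪→ {A,C,T}; cost 1
[col 0] OQRZ: children O:{A}, QRZ:{A,C,T} ∩→ {A}; cost 0
[col 0] CNOQRZ: children CN:{G,T}, OQRZ:{A} ∪→ {A,G,T}; cost 1
[col 1] CN: children C:{A}, N:{C} ∪→ {A,C}; cost 1
[col 1] QZ: children Q:{T}, Z:{C} ∪→ {C,T}; cost 1
[col 1] QRZ: children QZ:{C,T}, R:{C} ∩→ {C}; cost 0
[col 1] OQRZ: children O:{T}, QRZ:{C} ∪→ {C,T}; cost 1
[col 1] CNOQRZ: children CN:{A,C}, OQRZ:{C,T} ∩→ {C}; cost 0
[col 2] CN: children C:{T}, N:{C} ∪→ {C,T}; cost 1
[col 2] QZ: children Q:{A}, Z:{A} ∩→ {A}; cost 0
[col 2] QRZ: children QZ:{A}, R:{G} ∪→ {A,G}; cost 1
[col 2] OQRZ: children O:{G}, QRZ:{A,G} ∩→ {G}; cost 0
[col 2] CNOQRZ: children CN:{C,T}, OQRZ:{G} ∪→ {C,G,T}; cost 1
[col 3] CN: children C:{G}, N:{T} ∪→ {G,T}; cost 1
[col 3] QZ: children Q:{A}, Z:{A} ∩→ {A}; cost 0
[col 3] QRZ: children QZ:{A}, R:{T} ∪→ {A,T}; cost 1
[col 3] OQRZ: children O:{T}, QRZ:{A,T} ∩→ {T}; cost 0
[col 3] CNOQRZ: children CN:{G,T}, OQRZ:{T} ∩→ {T}; cost 0
[col 4] CN: children C:{G}, N:{C} ∪→ {C,G}; cost 1
[col 4] QZ: children Q:{A}, Z:{C} ∪→ {A,C}; cost 1
[col 4] QRZ: children QZ:{A,C}, R:{T} ∪→ {A,C,T}; cost 1
[col 4] OQRZ: children O:{T}, QRZ:{A,C,T} ∩→ {T}; cost 0
[col 4] CNOQRZ: children CN:{C,G}, OQRZ:{T} ∪→ {C,G,T}; cost 1
per-site changes: [4, 3, 3, 2, 4]; total = 16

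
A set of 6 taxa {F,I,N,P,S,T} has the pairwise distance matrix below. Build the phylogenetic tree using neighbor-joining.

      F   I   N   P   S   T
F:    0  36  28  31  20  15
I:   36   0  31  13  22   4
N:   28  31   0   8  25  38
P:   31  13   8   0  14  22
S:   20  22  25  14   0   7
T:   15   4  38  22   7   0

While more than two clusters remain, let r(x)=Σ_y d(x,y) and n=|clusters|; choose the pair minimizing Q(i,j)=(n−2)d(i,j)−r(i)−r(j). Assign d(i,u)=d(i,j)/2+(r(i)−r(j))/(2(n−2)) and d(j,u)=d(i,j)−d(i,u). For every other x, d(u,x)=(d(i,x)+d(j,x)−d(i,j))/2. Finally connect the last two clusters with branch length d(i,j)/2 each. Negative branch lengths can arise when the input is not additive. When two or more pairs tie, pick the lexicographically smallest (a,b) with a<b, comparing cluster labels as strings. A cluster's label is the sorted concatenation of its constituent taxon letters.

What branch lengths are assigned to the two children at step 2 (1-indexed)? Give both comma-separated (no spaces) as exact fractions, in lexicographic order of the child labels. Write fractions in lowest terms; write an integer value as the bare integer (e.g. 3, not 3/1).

1. join N+P (d=8, Q=-186) ⇒ NP; edges |N|=37/4, |P|=-5/4
  updated: d(F,NP)=51/2, d(I,NP)=18, d(NP,S)=31/2, d(NP,T)=26
2. join I+T (d=4, Q=-120) ⇒ IT; edges |I|=20/3, |T|=-8/3
  updated: d(F,IT)=47/2, d(IT,NP)=20, d(IT,S)=25/2
3. join F+NP (d=51/2, Q=-79) ⇒ FNP; edges |F|=59/4, |NP|=43/4
  updated: d(FNP,IT)=9, d(FNP,S)=5
4. join FNP+IT (d=9, Q=-53/2) ⇒ FINPT; edges |FNP|=3/4, |IT|=33/4
  updated: d(FINPT,S)=17/4
5. join FINPT+S (d=17/4) ⇒ FINPST; edges |FINPT|=17/8, |S|=17/8
final tree: (((F:59/4,(N:37/4,P:-5/4):43/4):3/4,(I:20/3,T:-8/3):33/4):17/8,S:17/8)
total length: 203/4

20/3,-8/3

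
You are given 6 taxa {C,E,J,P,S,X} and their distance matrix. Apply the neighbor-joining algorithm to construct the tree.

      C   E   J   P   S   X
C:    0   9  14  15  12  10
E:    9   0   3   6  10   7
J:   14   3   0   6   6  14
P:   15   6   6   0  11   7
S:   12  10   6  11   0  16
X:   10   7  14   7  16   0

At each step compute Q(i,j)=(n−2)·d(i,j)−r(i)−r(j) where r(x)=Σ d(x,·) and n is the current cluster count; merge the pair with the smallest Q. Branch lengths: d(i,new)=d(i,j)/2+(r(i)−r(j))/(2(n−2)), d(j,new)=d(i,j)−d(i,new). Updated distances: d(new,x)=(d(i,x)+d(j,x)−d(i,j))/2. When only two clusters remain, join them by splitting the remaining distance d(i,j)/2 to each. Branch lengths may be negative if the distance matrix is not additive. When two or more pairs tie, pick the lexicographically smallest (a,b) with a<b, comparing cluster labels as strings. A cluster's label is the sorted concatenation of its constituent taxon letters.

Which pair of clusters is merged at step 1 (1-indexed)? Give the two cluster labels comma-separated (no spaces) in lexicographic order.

C,X

step 1: merge (C,X) at d=10, Q=-74; branch lengths C→23/4, X→17/4; new cluster CX
  updated: d(CX,E)=3, d(CX,J)=9, d(CX,P)=6, d(CX,S)=9
step 2: merge (J,S) at d=6, Q=-42; branch lengths J→1, S→5; new cluster JS
  updated: d(CX,JS)=6, d(E,JS)=7/2, d(JS,P)=11/2
step 3: merge (CX,E) at d=3, Q=-43/2; branch lengths CX→17/8, E→7/8; new cluster CEX
  updated: d(CEX,JS)=13/4, d(CEX,P)=9/2
step 4: merge (CEX,JS) at d=13/4, Q=-53/4; branch lengths CEX→9/8, JS→17/8; new cluster CEJSX
  updated: d(CEJSX,P)=27/8
step 5: merge (CEJSX,P) at d=27/8; branch lengths CEJSX→27/16, P→27/16; new cluster CEJPSX
final tree: ((((C:23/4,X:17/4):17/8,E:7/8):9/8,(J:1,S:5):17/8):27/16,P:27/16)
total length: 205/8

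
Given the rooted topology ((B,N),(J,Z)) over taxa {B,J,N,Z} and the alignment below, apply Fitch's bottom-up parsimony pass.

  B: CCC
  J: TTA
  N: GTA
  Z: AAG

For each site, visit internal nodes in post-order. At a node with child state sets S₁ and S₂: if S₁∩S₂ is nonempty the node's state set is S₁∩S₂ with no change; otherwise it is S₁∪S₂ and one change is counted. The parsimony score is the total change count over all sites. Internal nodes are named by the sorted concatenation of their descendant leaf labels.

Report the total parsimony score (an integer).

site 0, node BN: B={C} ∪ N={G} → {C,G} (+1)
site 0, node JZ: J={T} ∪ Z={A} → {A,T} (+1)
site 0, node BJNZ: BN={C,G} ∪ JZ={A,T} → {A,C,G,T} (+1)
site 1, node BN: B={C} ∪ N={T} → {C,T} (+1)
site 1, node JZ: J={T} ∪ Z={A} → {A,T} (+1)
site 1, node BJNZ: BN={C,T} ∩ JZ={A,T} → {T} (+0)
site 2, node BN: B={C} ∪ N={A} → {A,C} (+1)
site 2, node JZ: J={A} ∪ Z={G} → {A,G} (+1)
site 2, node BJNZ: BN={A,C} ∩ JZ={A,G} → {A} (+0)
per-site changes: [3, 2, 2]; total = 7

7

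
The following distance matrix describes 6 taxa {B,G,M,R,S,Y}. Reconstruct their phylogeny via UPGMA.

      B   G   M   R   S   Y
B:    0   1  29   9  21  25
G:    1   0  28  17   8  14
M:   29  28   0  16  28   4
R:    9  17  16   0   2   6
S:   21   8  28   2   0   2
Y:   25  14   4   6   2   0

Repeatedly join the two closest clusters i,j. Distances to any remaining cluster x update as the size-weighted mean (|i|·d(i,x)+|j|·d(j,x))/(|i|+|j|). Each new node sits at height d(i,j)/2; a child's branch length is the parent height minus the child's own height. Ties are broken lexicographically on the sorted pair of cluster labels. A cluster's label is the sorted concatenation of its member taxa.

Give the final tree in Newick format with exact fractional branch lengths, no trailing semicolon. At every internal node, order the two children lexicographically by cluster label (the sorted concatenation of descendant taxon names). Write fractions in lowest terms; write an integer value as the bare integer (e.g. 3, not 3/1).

1. join B+G (d=1) ⇒ BG; edges |B|=1/2, |G|=1/2
  updated: d(BG,M)=57/2, d(BG,R)=13, d(BG,S)=29/2, d(BG,Y)=39/2
2. join R+S (d=2) ⇒ RS; edges |R|=1, |S|=1
  updated: d(BG,RS)=55/4, d(M,RS)=22, d(RS,Y)=4
3. join M+Y (d=4) ⇒ MY; edges |M|=2, |Y|=2
  updated: d(BG,MY)=24, d(MY,RS)=13
4. join MY+RS (d=13) ⇒ MRSY; edges |MY|=9/2, |RS|=11/2
  updated: d(BG,MRSY)=151/8
5. join BG+MRSY (d=151/8) ⇒ BGMRSY; edges |BG|=143/16, |MRSY|=47/16
final tree: ((B:1/2,G:1/2):143/16,((M:2,Y:2):9/2,(R:1,S:1):11/2):47/16)
total length: 231/8

((B:1/2,G:1/2):143/16,((M:2,Y:2):9/2,(R:1,S:1):11/2):47/16)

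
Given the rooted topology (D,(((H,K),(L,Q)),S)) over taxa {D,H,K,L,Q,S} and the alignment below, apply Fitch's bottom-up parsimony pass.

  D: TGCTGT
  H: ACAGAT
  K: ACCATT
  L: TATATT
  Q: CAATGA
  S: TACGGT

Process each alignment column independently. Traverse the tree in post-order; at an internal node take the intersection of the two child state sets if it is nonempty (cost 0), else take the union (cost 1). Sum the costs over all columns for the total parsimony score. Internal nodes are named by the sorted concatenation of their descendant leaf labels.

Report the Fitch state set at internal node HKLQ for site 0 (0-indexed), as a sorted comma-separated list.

A,C,T

HK@0: {A} ∩ {A} = {A} (intersection, +0)
LQ@0: {T} ∪ {C} = {C,T} (union, +1)
HKLQ@0: {A} ∪ {C,T} = {A,C,T} (union, +1)
HKLQS@0: {A,C,T} ∩ {T} = {T} (intersection, +0)
DHKLQS@0: {T} ∩ {T} = {T} (intersection, +0)
HK@1: {C} ∩ {C} = {C} (intersection, +0)
LQ@1: {A} ∩ {A} = {A} (intersection, +0)
HKLQ@1: {C} ∪ {A} = {A,C} (union, +1)
HKLQS@1: {A,C} ∩ {A} = {A} (intersection, +0)
DHKLQS@1: {G} ∪ {A} = {A,G} (union, +1)
HK@2: {A} ∪ {C} = {A,C} (union, +1)
LQ@2: {T} ∪ {A} = {A,T} (union, +1)
HKLQ@2: {A,C} ∩ {A,T} = {A} (intersection, +0)
HKLQS@2: {A} ∪ {C} = {A,C} (union, +1)
DHKLQS@2: {C} ∩ {A,C} = {C} (intersection, +0)
HK@3: {G} ∪ {A} = {A,G} (union, +1)
LQ@3: {A} ∪ {T} = {A,T} (union, +1)
HKLQ@3: {A,G} ∩ {A,T} = {A} (intersection, +0)
HKLQS@3: {A} ∪ {G} = {A,G} (union, +1)
DHKLQS@3: {T} ∪ {A,G} = {A,G,T} (union, +1)
HK@4: {A} ∪ {T} = {A,T} (union, +1)
LQ@4: {T} ∪ {G} = {G,T} (union, +1)
HKLQ@4: {A,T} ∩ {G,T} = {T} (intersection, +0)
HKLQS@4: {T} ∪ {G} = {G,T} (union, +1)
DHKLQS@4: {G} ∩ {G,T} = {G} (intersection, +0)
HK@5: {T} ∩ {T} = {T} (intersection, +0)
LQ@5: {T} ∪ {A} = {A,T} (union, +1)
HKLQ@5: {T} ∩ {A,T} = {T} (intersection, +0)
HKLQS@5: {T} ∩ {T} = {T} (intersection, +0)
DHKLQS@5: {T} ∩ {T} = {T} (intersection, +0)
per-site changes: [2, 2, 3, 4, 3, 1]; total = 15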